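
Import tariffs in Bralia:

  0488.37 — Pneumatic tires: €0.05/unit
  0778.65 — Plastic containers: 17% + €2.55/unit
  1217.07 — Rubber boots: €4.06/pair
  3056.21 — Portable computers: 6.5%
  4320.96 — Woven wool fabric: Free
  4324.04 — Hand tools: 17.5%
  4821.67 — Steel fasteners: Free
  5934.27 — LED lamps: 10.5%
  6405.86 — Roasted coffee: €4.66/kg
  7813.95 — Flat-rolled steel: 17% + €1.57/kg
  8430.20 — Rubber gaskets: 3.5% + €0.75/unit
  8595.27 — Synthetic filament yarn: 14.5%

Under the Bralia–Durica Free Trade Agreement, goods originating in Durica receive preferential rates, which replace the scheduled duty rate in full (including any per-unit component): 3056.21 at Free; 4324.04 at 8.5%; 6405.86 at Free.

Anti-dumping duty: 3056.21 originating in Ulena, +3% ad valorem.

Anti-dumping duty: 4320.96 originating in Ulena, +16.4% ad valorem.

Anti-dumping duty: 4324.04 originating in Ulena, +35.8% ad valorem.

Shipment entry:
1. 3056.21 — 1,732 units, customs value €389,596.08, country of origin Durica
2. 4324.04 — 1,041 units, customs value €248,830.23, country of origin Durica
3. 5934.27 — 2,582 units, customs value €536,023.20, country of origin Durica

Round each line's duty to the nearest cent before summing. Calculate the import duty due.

Line 1 (3056.21, Durica, 1,732 units, €389,596.08):
Base rate for 3056.21 is 6.5%.
Origin Durica qualifies under the Bralia–Durica agreement and 3056.21 is covered: preferential rate Free applies instead.
The additional-duty order on 3056.21 targets Ulena, not Durica; it does not apply.
Duty = €389,596.08 × 0% = €0.00.
Line 2 (4324.04, Durica, 1,041 units, €248,830.23):
Base rate for 4324.04 is 17.5%.
Origin Durica qualifies under the Bralia–Durica agreement and 4324.04 is covered: preferential rate 8.5% applies instead.
The additional-duty order on 4324.04 targets Ulena, not Durica; it does not apply.
Duty = €248,830.23 × 8.5% = €21,150.57.
Line 3 (5934.27, Durica, 2,582 units, €536,023.20):
Base rate for 5934.27 is 10.5%.
Origin Durica is the FTA partner but 5934.27 is not on the preference list; base rate stands.
Duty = €536,023.20 × 10.5% = €56,282.44.
Total = €0.00 + €21,150.57 + €56,282.44 = €77,433.01.

€77,433.01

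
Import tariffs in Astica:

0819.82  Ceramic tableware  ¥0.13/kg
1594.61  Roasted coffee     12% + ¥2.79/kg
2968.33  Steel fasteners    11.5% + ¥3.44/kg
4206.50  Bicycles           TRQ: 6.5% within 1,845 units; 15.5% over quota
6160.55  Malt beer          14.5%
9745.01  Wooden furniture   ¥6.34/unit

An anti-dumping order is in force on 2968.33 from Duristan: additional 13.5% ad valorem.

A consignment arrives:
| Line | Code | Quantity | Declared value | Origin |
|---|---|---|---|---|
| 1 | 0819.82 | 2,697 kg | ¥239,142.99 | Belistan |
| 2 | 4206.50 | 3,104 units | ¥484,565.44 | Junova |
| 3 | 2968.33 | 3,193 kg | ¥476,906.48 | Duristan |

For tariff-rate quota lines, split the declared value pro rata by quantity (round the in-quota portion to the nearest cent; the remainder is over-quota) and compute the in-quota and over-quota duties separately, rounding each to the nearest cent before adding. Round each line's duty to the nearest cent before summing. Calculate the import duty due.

¥179,746.73

Line 1 (0819.82, Belistan, 2,697 kg, ¥239,142.99):
Base rate for 0819.82 is ¥0.13/kg.
Duty = 2,697 × ¥0.13 = ¥350.61.
Line 2 (4206.50, Junova, 3,104 units, ¥484,565.44):
Code 4206.50 is under a tariff-rate quota (threshold 1,845 units). In-quota: 1,845 units at 6.5%; over-quota: 1,259 units at 15.5%.
Pro-rata value split: in-quota = ¥484,565.44 × 1,845/3,104 = ¥288,022.95; over-quota = ¥484,565.44 − ¥288,022.95 = ¥196,542.49.
In-quota duty = ¥288,022.95 × 6.5% = ¥18,721.49. Over-quota duty = ¥196,542.49 × 15.5% = ¥30,464.09.
Line duty = ¥18,721.49 + ¥30,464.09 = ¥49,185.58.
Line 3 (2968.33, Duristan, 3,193 kg, ¥476,906.48):
Base rate for 2968.33 is 11.5% + ¥3.44/kg.
Additional duty on 2968.33 from Duristan: +13.5%. Applied ad valorem rate: 11.5% + 13.5% = 25%.
Duty = ¥476,906.48 × 25% + 3,193 × ¥3.44 = ¥130,210.54.
Total = ¥350.61 + ¥49,185.58 + ¥130,210.54 = ¥179,746.73.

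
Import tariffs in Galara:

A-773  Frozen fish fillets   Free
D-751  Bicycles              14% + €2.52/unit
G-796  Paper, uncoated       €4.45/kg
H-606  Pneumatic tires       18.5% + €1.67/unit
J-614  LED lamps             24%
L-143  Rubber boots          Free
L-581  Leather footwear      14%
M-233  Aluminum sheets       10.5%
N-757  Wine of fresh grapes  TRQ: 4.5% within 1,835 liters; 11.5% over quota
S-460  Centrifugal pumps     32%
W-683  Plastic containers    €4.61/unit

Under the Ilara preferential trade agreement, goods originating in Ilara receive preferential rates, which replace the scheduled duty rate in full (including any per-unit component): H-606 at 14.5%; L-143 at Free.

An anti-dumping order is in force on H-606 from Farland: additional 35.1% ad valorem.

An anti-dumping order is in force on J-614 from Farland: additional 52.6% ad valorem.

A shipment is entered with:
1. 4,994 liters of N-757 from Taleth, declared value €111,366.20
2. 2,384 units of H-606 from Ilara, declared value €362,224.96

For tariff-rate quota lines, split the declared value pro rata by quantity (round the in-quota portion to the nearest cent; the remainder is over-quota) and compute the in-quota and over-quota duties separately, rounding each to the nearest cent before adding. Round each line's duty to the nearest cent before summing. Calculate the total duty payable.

Line 1 (N-757, Taleth, 4,994 liters, €111,366.20):
Code N-757 is under a tariff-rate quota (threshold 1,835 liters). In-quota: 1,835 liters at 4.5%; over-quota: 3,159 liters at 11.5%.
Pro-rata value split: in-quota = €111,366.20 × 1,835/4,994 = €40,920.50; over-quota = €111,366.20 − €40,920.50 = €70,445.70.
In-quota duty = €40,920.50 × 4.5% = €1,841.42. Over-quota duty = €70,445.70 × 11.5% = €8,101.26.
Line duty = €1,841.42 + €8,101.26 = €9,942.68.
Line 2 (H-606, Ilara, 2,384 units, €362,224.96):
Base rate for H-606 is 18.5% + €1.67/unit.
Origin Ilara qualifies under the Galara–Ilara agreement and H-606 is covered: preferential rate 14.5% applies instead.
The additional-duty order on H-606 targets Farland, not Ilara; it does not apply.
Duty = €362,224.96 × 14.5% = €52,522.62.
Total = €9,942.68 + €52,522.62 = €62,465.30.

€62,465.30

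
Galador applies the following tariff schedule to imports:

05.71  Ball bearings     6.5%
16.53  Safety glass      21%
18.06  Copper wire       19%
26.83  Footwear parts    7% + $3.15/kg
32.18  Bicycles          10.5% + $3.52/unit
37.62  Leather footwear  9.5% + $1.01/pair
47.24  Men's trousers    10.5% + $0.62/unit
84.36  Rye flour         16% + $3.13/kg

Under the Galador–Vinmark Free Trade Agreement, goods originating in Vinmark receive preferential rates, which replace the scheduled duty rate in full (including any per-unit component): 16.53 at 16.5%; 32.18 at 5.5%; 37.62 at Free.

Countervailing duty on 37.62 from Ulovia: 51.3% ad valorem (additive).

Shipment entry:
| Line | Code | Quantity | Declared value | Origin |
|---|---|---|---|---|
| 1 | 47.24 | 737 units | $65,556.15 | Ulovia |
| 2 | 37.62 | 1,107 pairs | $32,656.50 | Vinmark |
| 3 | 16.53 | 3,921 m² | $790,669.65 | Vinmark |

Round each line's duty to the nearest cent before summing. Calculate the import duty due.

$137,800.83

Line 1 (47.24, Ulovia, 737 units, $65,556.15):
Base rate for 47.24 is 10.5% + $0.62/unit.
Duty = $65,556.15 × 10.5% + 737 × $0.62 = $7,340.34.
Line 2 (37.62, Vinmark, 1,107 pairs, $32,656.50):
Base rate for 37.62 is 9.5% + $1.01/pair.
Origin Vinmark qualifies under the Galador–Vinmark agreement and 37.62 is covered: preferential rate Free applies instead.
The additional-duty order on 37.62 targets Ulovia, not Vinmark; it does not apply.
Duty = $32,656.50 × 0% = $0.00.
Line 3 (16.53, Vinmark, 3,921 m², $790,669.65):
Base rate for 16.53 is 21%.
Origin Vinmark qualifies under the Galador–Vinmark agreement and 16.53 is covered: preferential rate 16.5% applies instead.
Duty = $790,669.65 × 16.5% = $130,460.49.
Total = $7,340.34 + $0.00 + $130,460.49 = $137,800.83.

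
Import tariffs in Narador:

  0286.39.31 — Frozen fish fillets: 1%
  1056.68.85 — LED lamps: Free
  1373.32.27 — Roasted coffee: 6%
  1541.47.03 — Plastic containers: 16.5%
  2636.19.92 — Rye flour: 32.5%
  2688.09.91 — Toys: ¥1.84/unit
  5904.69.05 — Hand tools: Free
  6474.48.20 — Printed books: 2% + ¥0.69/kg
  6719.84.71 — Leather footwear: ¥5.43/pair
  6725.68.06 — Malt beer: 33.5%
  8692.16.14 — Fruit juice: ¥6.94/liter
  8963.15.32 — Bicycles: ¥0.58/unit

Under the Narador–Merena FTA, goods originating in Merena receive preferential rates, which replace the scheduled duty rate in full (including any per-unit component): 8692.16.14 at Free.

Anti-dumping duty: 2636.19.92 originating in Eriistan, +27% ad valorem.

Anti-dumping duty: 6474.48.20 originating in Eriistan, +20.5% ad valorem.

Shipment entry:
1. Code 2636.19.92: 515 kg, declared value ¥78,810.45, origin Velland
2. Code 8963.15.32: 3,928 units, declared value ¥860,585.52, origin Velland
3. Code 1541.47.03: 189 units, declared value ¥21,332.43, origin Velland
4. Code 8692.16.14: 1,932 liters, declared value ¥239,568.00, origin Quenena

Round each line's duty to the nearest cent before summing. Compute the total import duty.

Line 1 (2636.19.92, Velland, 515 kg, ¥78,810.45):
Base rate for 2636.19.92 is 32.5%.
The additional-duty order on 2636.19.92 targets Eriistan, not Velland; it does not apply.
Duty = ¥78,810.45 × 32.5% = ¥25,613.40.
Line 2 (8963.15.32, Velland, 3,928 units, ¥860,585.52):
Base rate for 8963.15.32 is ¥0.58/unit.
Duty = 3,928 × ¥0.58 = ¥2,278.24.
Line 3 (1541.47.03, Velland, 189 units, ¥21,332.43):
Base rate for 1541.47.03 is 16.5%.
Duty = ¥21,332.43 × 16.5% = ¥3,519.85.
Line 4 (8692.16.14, Quenena, 1,932 liters, ¥239,568.00):
Base rate for 8692.16.14 is ¥6.94/liter.
8692.16.14 has an FTA preferential rate, but origin Quenena is not Merena; base rate stands.
Duty = 1,932 × ¥6.94 = ¥13,408.08.
Total = ¥25,613.40 + ¥2,278.24 + ¥3,519.85 + ¥13,408.08 = ¥44,819.57.

¥44,819.57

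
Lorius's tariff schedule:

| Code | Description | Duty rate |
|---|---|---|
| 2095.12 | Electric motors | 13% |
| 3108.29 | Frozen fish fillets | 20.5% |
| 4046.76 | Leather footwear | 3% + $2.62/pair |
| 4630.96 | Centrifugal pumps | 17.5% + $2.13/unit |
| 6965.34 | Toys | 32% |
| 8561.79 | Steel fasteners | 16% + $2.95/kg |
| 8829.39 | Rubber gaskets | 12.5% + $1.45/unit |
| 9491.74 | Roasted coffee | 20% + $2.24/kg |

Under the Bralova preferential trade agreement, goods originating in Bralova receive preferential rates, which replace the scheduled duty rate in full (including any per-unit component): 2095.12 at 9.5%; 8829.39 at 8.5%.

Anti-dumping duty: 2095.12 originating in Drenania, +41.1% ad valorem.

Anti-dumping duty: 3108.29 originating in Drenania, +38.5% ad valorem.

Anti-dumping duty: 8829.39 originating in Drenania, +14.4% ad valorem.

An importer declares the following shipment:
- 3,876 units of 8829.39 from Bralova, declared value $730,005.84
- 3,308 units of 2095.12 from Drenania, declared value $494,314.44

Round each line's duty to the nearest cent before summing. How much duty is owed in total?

$329,474.61

Line 1 (8829.39, Bralova, 3,876 units, $730,005.84):
Base rate for 8829.39 is 12.5% + $1.45/unit.
Origin Bralova qualifies under the Lorius–Bralova agreement and 8829.39 is covered: preferential rate 8.5% applies instead.
The additional-duty order on 8829.39 targets Drenania, not Bralova; it does not apply.
Duty = $730,005.84 × 8.5% = $62,050.50.
Line 2 (2095.12, Drenania, 3,308 units, $494,314.44):
Base rate for 2095.12 is 13%.
2095.12 has an FTA preferential rate, but origin Drenania is not Bralova; base rate stands.
Additional duty on 2095.12 from Drenania: +41.1%. Applied ad valorem rate: 13% + 41.1% = 54.1%.
Duty = $494,314.44 × 54.1% = $267,424.11.
Total = $62,050.50 + $267,424.11 = $329,474.61.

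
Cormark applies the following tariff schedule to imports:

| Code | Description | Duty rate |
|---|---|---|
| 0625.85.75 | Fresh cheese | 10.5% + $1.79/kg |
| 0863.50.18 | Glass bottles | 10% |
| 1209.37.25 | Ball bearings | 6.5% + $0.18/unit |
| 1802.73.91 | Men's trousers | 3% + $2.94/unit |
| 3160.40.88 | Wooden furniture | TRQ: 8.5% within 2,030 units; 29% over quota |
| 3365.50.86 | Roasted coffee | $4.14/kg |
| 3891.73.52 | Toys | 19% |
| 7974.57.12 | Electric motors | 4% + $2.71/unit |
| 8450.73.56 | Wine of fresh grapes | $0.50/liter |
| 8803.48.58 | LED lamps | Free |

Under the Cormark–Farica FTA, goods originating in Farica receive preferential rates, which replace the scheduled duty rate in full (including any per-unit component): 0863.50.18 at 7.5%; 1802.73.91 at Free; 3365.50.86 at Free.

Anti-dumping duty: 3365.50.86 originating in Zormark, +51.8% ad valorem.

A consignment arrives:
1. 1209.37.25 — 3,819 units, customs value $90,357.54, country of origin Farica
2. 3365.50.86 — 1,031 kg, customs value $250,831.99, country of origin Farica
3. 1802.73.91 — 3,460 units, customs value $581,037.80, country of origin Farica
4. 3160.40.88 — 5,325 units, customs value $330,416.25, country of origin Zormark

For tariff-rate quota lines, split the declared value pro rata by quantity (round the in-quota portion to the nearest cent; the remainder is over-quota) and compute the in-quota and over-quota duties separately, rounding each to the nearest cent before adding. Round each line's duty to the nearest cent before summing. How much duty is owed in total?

Line 1 (1209.37.25, Farica, 3,819 units, $90,357.54):
Base rate for 1209.37.25 is 6.5% + $0.18/unit.
Origin Farica is the FTA partner but 1209.37.25 is not on the preference list; base rate stands.
Duty = $90,357.54 × 6.5% + 3,819 × $0.18 = $6,560.66.
Line 2 (3365.50.86, Farica, 1,031 kg, $250,831.99):
Base rate for 3365.50.86 is $4.14/kg.
Origin Farica qualifies under the Cormark–Farica agreement and 3365.50.86 is covered: preferential rate Free applies instead.
The additional-duty order on 3365.50.86 targets Zormark, not Farica; it does not apply.
Duty = $250,831.99 × 0% = $0.00.
Line 3 (1802.73.91, Farica, 3,460 units, $581,037.80):
Base rate for 1802.73.91 is 3% + $2.94/unit.
Origin Farica qualifies under the Cormark–Farica agreement and 1802.73.91 is covered: preferential rate Free applies instead.
Duty = $581,037.80 × 0% = $0.00.
Line 4 (3160.40.88, Zormark, 5,325 units, $330,416.25):
Code 3160.40.88 is under a tariff-rate quota (threshold 2,030 units). In-quota: 2,030 units at 8.5%; over-quota: 3,295 units at 29%.
Pro-rata value split: in-quota = $330,416.25 × 2,030/5,325 = $125,961.50; over-quota = $330,416.25 − $125,961.50 = $204,454.75.
In-quota duty = $125,961.50 × 8.5% = $10,706.73. Over-quota duty = $204,454.75 × 29% = $59,291.88.
Line duty = $10,706.73 + $59,291.88 = $69,998.61.
Total = $6,560.66 + $0.00 + $0.00 + $69,998.61 = $76,559.27.

$76,559.27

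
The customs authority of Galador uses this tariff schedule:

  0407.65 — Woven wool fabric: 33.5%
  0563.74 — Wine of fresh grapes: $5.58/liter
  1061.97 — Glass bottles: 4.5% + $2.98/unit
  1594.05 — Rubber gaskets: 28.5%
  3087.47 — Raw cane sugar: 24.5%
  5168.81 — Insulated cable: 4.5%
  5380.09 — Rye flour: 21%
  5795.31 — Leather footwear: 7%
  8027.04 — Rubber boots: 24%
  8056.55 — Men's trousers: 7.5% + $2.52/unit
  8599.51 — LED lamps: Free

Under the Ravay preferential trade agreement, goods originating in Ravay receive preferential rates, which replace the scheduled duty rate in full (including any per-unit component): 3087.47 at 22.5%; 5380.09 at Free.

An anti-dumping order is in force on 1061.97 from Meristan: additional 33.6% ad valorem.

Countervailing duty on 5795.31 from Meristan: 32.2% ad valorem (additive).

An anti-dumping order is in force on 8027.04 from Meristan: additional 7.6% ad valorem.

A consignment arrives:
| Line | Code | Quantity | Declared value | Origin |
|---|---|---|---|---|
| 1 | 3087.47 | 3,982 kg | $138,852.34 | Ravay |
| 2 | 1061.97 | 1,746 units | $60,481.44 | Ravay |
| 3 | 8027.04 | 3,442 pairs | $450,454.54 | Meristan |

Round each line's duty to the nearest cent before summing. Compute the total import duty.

Line 1 (3087.47, Ravay, 3,982 kg, $138,852.34):
Base rate for 3087.47 is 24.5%.
Origin Ravay qualifies under the Galador–Ravay agreement and 3087.47 is covered: preferential rate 22.5% applies instead.
Duty = $138,852.34 × 22.5% = $31,241.78.
Line 2 (1061.97, Ravay, 1,746 units, $60,481.44):
Base rate for 1061.97 is 4.5% + $2.98/unit.
Origin Ravay is the FTA partner but 1061.97 is not on the preference list; base rate stands.
The additional-duty order on 1061.97 targets Meristan, not Ravay; it does not apply.
Duty = $60,481.44 × 4.5% + 1,746 × $2.98 = $7,924.74.
Line 3 (8027.04, Meristan, 3,442 pairs, $450,454.54):
Base rate for 8027.04 is 24%.
Additional duty on 8027.04 from Meristan: +7.6%. Applied ad valorem rate: 24% + 7.6% = 31.6%.
Duty = $450,454.54 × 31.6% = $142,343.63.
Total = $31,241.78 + $7,924.74 + $142,343.63 = $181,510.15.

$181,510.15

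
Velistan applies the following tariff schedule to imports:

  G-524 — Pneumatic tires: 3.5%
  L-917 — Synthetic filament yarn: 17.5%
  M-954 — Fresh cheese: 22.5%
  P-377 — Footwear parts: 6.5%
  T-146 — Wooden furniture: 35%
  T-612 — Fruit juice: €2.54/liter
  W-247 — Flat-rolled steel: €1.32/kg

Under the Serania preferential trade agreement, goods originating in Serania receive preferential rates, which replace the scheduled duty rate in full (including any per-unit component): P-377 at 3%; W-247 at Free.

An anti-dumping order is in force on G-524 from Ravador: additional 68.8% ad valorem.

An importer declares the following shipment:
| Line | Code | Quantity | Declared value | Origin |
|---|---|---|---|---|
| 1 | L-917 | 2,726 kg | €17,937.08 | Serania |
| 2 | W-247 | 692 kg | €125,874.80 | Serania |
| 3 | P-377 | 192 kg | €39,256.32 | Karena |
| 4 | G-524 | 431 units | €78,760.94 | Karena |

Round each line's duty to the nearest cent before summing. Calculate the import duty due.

Line 1 (L-917, Serania, 2,726 kg, €17,937.08):
Base rate for L-917 is 17.5%.
Origin Serania is the FTA partner but L-917 is not on the preference list; base rate stands.
Duty = €17,937.08 × 17.5% = €3,138.99.
Line 2 (W-247, Serania, 692 kg, €125,874.80):
Base rate for W-247 is €1.32/kg.
Origin Serania qualifies under the Velistan–Serania agreement and W-247 is covered: preferential rate Free applies instead.
Duty = €125,874.80 × 0% = €0.00.
Line 3 (P-377, Karena, 192 kg, €39,256.32):
Base rate for P-377 is 6.5%.
P-377 has an FTA preferential rate, but origin Karena is not Serania; base rate stands.
Duty = €39,256.32 × 6.5% = €2,551.66.
Line 4 (G-524, Karena, 431 units, €78,760.94):
Base rate for G-524 is 3.5%.
The additional-duty order on G-524 targets Ravador, not Karena; it does not apply.
Duty = €78,760.94 × 3.5% = €2,756.63.
Total = €3,138.99 + €0.00 + €2,551.66 + €2,756.63 = €8,447.28.

€8,447.28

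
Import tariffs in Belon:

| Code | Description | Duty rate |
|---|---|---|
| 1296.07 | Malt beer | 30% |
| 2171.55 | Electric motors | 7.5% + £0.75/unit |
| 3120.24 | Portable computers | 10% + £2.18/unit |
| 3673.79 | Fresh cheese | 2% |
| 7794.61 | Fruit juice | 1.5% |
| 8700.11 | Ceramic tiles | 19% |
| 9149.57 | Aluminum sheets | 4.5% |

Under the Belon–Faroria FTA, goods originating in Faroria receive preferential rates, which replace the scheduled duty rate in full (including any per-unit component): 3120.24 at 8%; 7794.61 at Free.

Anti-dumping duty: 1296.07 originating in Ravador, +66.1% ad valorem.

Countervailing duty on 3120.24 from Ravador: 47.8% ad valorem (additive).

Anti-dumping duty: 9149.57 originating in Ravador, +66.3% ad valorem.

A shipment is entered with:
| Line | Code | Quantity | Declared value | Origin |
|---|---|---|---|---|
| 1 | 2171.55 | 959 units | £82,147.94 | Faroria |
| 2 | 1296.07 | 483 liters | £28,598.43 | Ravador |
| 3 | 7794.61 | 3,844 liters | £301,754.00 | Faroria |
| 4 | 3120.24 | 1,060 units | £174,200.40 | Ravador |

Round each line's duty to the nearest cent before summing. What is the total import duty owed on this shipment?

£137,362.07

Line 1 (2171.55, Faroria, 959 units, £82,147.94):
Base rate for 2171.55 is 7.5% + £0.75/unit.
Origin Faroria is the FTA partner but 2171.55 is not on the preference list; base rate stands.
Duty = £82,147.94 × 7.5% + 959 × £0.75 = £6,880.35.
Line 2 (1296.07, Ravador, 483 liters, £28,598.43):
Base rate for 1296.07 is 30%.
Additional duty on 1296.07 from Ravador: +66.1%. Applied ad valorem rate: 30% + 66.1% = 96.1%.
Duty = £28,598.43 × 96.1% = £27,483.09.
Line 3 (7794.61, Faroria, 3,844 liters, £301,754.00):
Base rate for 7794.61 is 1.5%.
Origin Faroria qualifies under the Belon–Faroria agreement and 7794.61 is covered: preferential rate Free applies instead.
Duty = £301,754.00 × 0% = £0.00.
Line 4 (3120.24, Ravador, 1,060 units, £174,200.40):
Base rate for 3120.24 is 10% + £2.18/unit.
3120.24 has an FTA preferential rate, but origin Ravador is not Faroria; base rate stands.
Additional duty on 3120.24 from Ravador: +47.8%. Applied ad valorem rate: 10% + 47.8% = 57.8%.
Duty = £174,200.40 × 57.8% + 1,060 × £2.18 = £102,998.63.
Total = £6,880.35 + £27,483.09 + £0.00 + £102,998.63 = £137,362.07.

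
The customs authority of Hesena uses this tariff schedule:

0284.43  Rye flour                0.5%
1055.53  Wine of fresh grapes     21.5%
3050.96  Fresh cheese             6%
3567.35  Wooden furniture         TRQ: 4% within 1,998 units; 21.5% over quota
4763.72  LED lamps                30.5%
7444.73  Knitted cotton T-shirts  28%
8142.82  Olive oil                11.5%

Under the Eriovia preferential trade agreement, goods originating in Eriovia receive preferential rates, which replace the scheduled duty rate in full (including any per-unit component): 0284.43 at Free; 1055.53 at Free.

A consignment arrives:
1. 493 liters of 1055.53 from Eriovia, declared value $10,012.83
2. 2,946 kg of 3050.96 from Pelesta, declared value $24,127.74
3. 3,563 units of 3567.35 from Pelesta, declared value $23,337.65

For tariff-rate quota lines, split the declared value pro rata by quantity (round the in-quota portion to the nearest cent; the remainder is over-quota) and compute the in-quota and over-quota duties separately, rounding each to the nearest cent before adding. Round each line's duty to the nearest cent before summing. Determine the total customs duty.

Line 1 (1055.53, Eriovia, 493 liters, $10,012.83):
Base rate for 1055.53 is 21.5%.
Origin Eriovia qualifies under the Hesena–Eriovia agreement and 1055.53 is covered: preferential rate Free applies instead.
Duty = $10,012.83 × 0% = $0.00.
Line 2 (3050.96, Pelesta, 2,946 kg, $24,127.74):
Base rate for 3050.96 is 6%.
Duty = $24,127.74 × 6% = $1,447.66.
Line 3 (3567.35, Pelesta, 3,563 units, $23,337.65):
Code 3567.35 is under a tariff-rate quota (threshold 1,998 units). In-quota: 1,998 units at 4%; over-quota: 1,565 units at 21.5%.
Pro-rata value split: in-quota = $23,337.65 × 1,998/3,563 = $13,086.90; over-quota = $23,337.65 − $13,086.90 = $10,250.75.
In-quota duty = $13,086.90 × 4% = $523.48. Over-quota duty = $10,250.75 × 21.5% = $2,203.91.
Line duty = $523.48 + $2,203.91 = $2,727.39.
Total = $0.00 + $1,447.66 + $2,727.39 = $4,175.05.

$4,175.05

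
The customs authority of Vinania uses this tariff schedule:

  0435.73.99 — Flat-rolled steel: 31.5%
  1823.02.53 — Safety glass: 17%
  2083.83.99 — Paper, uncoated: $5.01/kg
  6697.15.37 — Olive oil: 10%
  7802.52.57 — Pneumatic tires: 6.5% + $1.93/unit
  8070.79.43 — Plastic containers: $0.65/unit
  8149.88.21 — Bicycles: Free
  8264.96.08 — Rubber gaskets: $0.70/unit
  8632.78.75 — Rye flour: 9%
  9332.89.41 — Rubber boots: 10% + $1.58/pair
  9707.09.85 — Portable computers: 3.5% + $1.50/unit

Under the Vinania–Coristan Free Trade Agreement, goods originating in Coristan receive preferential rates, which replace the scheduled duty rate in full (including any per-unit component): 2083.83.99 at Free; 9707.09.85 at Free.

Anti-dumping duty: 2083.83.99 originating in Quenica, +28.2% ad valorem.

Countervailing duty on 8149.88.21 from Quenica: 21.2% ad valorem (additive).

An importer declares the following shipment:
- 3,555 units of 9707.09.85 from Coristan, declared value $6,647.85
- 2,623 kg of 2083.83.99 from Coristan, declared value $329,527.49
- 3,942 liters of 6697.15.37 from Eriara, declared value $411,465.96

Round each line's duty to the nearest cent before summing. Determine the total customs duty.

Line 1 (9707.09.85, Coristan, 3,555 units, $6,647.85):
Base rate for 9707.09.85 is 3.5% + $1.50/unit.
Origin Coristan qualifies under the Vinania–Coristan agreement and 9707.09.85 is covered: preferential rate Free applies instead.
Duty = $6,647.85 × 0% = $0.00.
Line 2 (2083.83.99, Coristan, 2,623 kg, $329,527.49):
Base rate for 2083.83.99 is $5.01/kg.
Origin Coristan qualifies under the Vinania–Coristan agreement and 2083.83.99 is covered: preferential rate Free applies instead.
The additional-duty order on 2083.83.99 targets Quenica, not Coristan; it does not apply.
Duty = $329,527.49 × 0% = $0.00.
Line 3 (6697.15.37, Eriara, 3,942 liters, $411,465.96):
Base rate for 6697.15.37 is 10%.
Duty = $411,465.96 × 10% = $41,146.60.
Total = $0.00 + $0.00 + $41,146.60 = $41,146.60.

$41,146.60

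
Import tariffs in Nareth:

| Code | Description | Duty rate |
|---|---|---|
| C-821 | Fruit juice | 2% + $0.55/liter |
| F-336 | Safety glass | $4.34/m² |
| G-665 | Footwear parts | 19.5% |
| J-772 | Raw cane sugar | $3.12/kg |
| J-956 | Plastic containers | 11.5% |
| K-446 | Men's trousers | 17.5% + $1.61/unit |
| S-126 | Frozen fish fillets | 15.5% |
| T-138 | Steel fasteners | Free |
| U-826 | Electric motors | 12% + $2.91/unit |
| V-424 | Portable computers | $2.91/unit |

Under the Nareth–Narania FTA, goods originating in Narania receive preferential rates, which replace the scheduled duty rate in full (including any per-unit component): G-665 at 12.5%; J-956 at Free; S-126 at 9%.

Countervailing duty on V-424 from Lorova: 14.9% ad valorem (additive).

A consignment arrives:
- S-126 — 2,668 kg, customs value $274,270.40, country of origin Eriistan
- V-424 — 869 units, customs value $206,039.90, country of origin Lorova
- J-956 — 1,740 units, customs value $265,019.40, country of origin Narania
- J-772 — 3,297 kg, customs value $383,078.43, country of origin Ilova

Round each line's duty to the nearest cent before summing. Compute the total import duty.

$86,027.29

Line 1 (S-126, Eriistan, 2,668 kg, $274,270.40):
Base rate for S-126 is 15.5%.
S-126 has an FTA preferential rate, but origin Eriistan is not Narania; base rate stands.
Duty = $274,270.40 × 15.5% = $42,511.91.
Line 2 (V-424, Lorova, 869 units, $206,039.90):
Base rate for V-424 is $2.91/unit.
Additional duty on V-424 from Lorova: +14.9% ad valorem. Applied ad valorem rate = 14.9%.
Duty = $206,039.90 × 14.9% + 869 × $2.91 = $33,228.74.
Line 3 (J-956, Narania, 1,740 units, $265,019.40):
Base rate for J-956 is 11.5%.
Origin Narania qualifies under the Nareth–Narania agreement and J-956 is covered: preferential rate Free applies instead.
Duty = $265,019.40 × 0% = $0.00.
Line 4 (J-772, Ilova, 3,297 kg, $383,078.43):
Base rate for J-772 is $3.12/kg.
Duty = 3,297 × $3.12 = $10,286.64.
Total = $42,511.91 + $33,228.74 + $0.00 + $10,286.64 = $86,027.29.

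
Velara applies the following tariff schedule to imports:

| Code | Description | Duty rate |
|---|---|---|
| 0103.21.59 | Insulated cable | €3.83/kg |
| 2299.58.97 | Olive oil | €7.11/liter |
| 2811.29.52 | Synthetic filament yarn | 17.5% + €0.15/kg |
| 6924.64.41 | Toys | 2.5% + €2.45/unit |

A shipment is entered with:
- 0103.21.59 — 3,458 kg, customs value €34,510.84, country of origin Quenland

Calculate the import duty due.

€13,244.14

Line 1 (0103.21.59, Quenland, 3,458 kg, €34,510.84):
Base rate for 0103.21.59 is €3.83/kg.
Duty = 3,458 × €3.83 = €13,244.14.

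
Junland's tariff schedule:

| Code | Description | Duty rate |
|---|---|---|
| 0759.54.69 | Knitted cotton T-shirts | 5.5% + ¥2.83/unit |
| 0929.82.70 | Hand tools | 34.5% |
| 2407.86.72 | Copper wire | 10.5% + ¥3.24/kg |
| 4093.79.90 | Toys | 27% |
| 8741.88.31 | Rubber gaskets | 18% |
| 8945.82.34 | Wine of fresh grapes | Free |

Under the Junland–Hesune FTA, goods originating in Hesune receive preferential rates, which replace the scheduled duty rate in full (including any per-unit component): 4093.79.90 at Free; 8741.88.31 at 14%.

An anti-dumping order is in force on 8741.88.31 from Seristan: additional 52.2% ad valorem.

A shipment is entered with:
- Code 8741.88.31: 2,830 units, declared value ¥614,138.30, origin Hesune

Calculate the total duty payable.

¥85,979.36

Line 1 (8741.88.31, Hesune, 2,830 units, ¥614,138.30):
Base rate for 8741.88.31 is 18%.
Origin Hesune qualifies under the Junland–Hesune agreement and 8741.88.31 is covered: preferential rate 14% applies instead.
The additional-duty order on 8741.88.31 targets Seristan, not Hesune; it does not apply.
Duty = ¥614,138.30 × 14% = ¥85,979.36.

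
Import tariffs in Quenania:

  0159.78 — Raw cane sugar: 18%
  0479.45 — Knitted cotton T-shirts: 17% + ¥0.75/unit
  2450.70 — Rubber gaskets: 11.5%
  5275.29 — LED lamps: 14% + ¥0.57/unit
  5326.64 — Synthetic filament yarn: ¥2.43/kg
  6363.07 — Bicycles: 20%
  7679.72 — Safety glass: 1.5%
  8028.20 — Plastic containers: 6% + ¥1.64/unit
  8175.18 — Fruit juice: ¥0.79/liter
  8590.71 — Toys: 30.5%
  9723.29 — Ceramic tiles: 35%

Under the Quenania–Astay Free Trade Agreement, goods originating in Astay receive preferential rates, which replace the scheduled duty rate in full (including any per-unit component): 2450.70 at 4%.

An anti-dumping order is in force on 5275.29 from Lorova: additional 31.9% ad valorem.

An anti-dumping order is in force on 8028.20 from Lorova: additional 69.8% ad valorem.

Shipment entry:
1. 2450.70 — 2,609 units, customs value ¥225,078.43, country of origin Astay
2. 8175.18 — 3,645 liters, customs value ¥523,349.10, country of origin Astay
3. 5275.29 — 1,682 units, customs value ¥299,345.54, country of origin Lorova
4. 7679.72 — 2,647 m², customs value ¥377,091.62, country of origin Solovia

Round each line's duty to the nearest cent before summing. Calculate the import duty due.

Line 1 (2450.70, Astay, 2,609 units, ¥225,078.43):
Base rate for 2450.70 is 11.5%.
Origin Astay qualifies under the Quenania–Astay agreement and 2450.70 is covered: preferential rate 4% applies instead.
Duty = ¥225,078.43 × 4% = ¥9,003.14.
Line 2 (8175.18, Astay, 3,645 liters, ¥523,349.10):
Base rate for 8175.18 is ¥0.79/liter.
Origin Astay is the FTA partner but 8175.18 is not on the preference list; base rate stands.
Duty = 3,645 × ¥0.79 = ¥2,879.55.
Line 3 (5275.29, Lorova, 1,682 units, ¥299,345.54):
Base rate for 5275.29 is 14% + ¥0.57/unit.
Additional duty on 5275.29 from Lorova: +31.9%. Applied ad valorem rate: 14% + 31.9% = 45.9%.
Duty = ¥299,345.54 × 45.9% + 1,682 × ¥0.57 = ¥138,358.34.
Line 4 (7679.72, Solovia, 2,647 m², ¥377,091.62):
Base rate for 7679.72 is 1.5%.
Duty = ¥377,091.62 × 1.5% = ¥5,656.37.
Total = ¥9,003.14 + ¥2,879.55 + ¥138,358.34 + ¥5,656.37 = ¥155,897.40.

¥155,897.40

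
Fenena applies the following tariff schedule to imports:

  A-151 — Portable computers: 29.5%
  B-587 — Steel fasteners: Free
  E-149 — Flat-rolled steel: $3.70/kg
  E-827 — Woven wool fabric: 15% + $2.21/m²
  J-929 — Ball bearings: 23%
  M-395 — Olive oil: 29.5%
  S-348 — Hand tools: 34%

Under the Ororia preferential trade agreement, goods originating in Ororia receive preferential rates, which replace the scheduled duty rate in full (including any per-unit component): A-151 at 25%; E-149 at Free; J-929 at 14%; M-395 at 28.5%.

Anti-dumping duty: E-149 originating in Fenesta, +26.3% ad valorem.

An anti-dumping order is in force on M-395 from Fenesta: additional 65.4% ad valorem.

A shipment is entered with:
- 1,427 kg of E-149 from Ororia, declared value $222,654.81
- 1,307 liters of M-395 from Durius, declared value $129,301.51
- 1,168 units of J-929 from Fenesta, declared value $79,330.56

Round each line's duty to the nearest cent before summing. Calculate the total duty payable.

$56,389.98

Line 1 (E-149, Ororia, 1,427 kg, $222,654.81):
Base rate for E-149 is $3.70/kg.
Origin Ororia qualifies under the Fenena–Ororia agreement and E-149 is covered: preferential rate Free applies instead.
The additional-duty order on E-149 targets Fenesta, not Ororia; it does not apply.
Duty = $222,654.81 × 0% = $0.00.
Line 2 (M-395, Durius, 1,307 liters, $129,301.51):
Base rate for M-395 is 29.5%.
M-395 has an FTA preferential rate, but origin Durius is not Ororia; base rate stands.
The additional-duty order on M-395 targets Fenesta, not Durius; it does not apply.
Duty = $129,301.51 × 29.5% = $38,143.95.
Line 3 (J-929, Fenesta, 1,168 units, $79,330.56):
Base rate for J-929 is 23%.
J-929 has an FTA preferential rate, but origin Fenesta is not Ororia; base rate stands.
Duty = $79,330.56 × 23% = $18,246.03.
Total = $0.00 + $38,143.95 + $18,246.03 = $56,389.98.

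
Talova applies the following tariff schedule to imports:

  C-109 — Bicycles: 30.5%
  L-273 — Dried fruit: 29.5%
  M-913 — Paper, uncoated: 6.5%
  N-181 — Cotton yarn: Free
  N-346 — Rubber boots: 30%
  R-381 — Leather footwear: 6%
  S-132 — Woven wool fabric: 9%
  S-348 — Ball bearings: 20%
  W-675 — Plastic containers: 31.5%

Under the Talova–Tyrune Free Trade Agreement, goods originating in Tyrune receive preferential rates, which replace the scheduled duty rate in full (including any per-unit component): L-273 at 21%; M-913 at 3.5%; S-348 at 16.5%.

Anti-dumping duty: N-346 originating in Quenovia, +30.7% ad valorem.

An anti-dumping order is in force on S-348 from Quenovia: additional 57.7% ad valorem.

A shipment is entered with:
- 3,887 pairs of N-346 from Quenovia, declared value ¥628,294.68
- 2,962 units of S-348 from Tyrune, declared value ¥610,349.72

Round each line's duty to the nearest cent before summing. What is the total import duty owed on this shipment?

Line 1 (N-346, Quenovia, 3,887 pairs, ¥628,294.68):
Base rate for N-346 is 30%.
Additional duty on N-346 from Quenovia: +30.7%. Applied ad valorem rate: 30% + 30.7% = 60.7%.
Duty = ¥628,294.68 × 60.7% = ¥381,374.87.
Line 2 (S-348, Tyrune, 2,962 units, ¥610,349.72):
Base rate for S-348 is 20%.
Origin Tyrune qualifies under the Talova–Tyrune agreement and S-348 is covered: preferential rate 16.5% applies instead.
The additional-duty order on S-348 targets Quenovia, not Tyrune; it does not apply.
Duty = ¥610,349.72 × 16.5% = ¥100,707.70.
Total = ¥381,374.87 + ¥100,707.70 = ¥482,082.57.

¥482,082.57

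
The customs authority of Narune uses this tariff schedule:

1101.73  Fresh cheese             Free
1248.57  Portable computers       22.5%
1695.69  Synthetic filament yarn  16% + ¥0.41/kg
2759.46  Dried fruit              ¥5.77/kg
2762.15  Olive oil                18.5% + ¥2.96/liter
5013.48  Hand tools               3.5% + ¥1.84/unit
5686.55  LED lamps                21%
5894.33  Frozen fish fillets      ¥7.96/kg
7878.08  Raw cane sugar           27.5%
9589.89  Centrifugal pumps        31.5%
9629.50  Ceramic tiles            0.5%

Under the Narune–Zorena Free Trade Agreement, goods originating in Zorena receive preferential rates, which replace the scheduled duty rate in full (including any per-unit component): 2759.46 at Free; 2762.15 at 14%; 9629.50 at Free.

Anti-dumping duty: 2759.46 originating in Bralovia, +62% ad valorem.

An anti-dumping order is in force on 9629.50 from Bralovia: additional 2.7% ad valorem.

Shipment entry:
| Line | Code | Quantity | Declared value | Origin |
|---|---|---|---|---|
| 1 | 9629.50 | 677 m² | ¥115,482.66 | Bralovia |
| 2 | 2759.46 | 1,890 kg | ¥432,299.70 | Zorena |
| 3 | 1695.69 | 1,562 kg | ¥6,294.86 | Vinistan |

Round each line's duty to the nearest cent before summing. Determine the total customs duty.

¥5,343.05

Line 1 (9629.50, Bralovia, 677 m², ¥115,482.66):
Base rate for 9629.50 is 0.5%.
9629.50 has an FTA preferential rate, but origin Bralovia is not Zorena; base rate stands.
Additional duty on 9629.50 from Bralovia: +2.7%. Applied ad valorem rate: 0.5% + 2.7% = 3.2%.
Duty = ¥115,482.66 × 3.2% = ¥3,695.45.
Line 2 (2759.46, Zorena, 1,890 kg, ¥432,299.70):
Base rate for 2759.46 is ¥5.77/kg.
Origin Zorena qualifies under the Narune–Zorena agreement and 2759.46 is covered: preferential rate Free applies instead.
The additional-duty order on 2759.46 targets Bralovia, not Zorena; it does not apply.
Duty = ¥432,299.70 × 0% = ¥0.00.
Line 3 (1695.69, Vinistan, 1,562 kg, ¥6,294.86):
Base rate for 1695.69 is 16% + ¥0.41/kg.
Duty = ¥6,294.86 × 16% + 1,562 × ¥0.41 = ¥1,647.60.
Total = ¥3,695.45 + ¥0.00 + ¥1,647.60 = ¥5,343.05.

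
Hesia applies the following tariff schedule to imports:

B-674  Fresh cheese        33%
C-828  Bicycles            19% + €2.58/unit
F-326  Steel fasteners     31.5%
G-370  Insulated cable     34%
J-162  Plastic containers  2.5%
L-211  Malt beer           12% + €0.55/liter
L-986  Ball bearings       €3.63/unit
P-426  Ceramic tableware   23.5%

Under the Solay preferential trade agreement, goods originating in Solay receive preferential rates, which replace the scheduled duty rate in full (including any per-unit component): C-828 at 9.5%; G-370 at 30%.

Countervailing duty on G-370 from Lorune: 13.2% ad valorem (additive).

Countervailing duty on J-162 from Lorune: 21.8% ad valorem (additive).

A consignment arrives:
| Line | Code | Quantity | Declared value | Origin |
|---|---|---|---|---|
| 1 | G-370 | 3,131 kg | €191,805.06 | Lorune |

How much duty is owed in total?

Line 1 (G-370, Lorune, 3,131 kg, €191,805.06):
Base rate for G-370 is 34%.
G-370 has an FTA preferential rate, but origin Lorune is not Solay; base rate stands.
Additional duty on G-370 from Lorune: +13.2%. Applied ad valorem rate: 34% + 13.2% = 47.2%.
Duty = €191,805.06 × 47.2% = €90,531.99.

€90,531.99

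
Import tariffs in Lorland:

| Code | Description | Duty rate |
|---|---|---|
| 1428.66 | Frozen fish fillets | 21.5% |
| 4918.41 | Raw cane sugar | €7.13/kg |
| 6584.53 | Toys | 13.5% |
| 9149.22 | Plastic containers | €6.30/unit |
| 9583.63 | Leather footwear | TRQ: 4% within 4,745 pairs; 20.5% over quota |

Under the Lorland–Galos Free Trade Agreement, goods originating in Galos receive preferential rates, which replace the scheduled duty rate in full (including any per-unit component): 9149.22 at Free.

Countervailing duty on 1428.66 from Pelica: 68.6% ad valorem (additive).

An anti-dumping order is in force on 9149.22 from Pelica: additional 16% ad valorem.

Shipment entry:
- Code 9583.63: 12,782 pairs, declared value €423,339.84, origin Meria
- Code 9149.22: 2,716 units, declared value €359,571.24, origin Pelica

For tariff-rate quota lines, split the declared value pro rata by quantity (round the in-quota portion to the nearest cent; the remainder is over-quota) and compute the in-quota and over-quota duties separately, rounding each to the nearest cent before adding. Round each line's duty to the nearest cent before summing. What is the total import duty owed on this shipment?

Line 1 (9583.63, Meria, 12,782 pairs, €423,339.84):
Code 9583.63 is under a tariff-rate quota (threshold 4,745 pairs). In-quota: 4,745 pairs at 4%; over-quota: 8,037 pairs at 20.5%.
Pro-rata value split: in-quota = €423,339.84 × 4,745/12,782 = €157,154.40; over-quota = €423,339.84 − €157,154.40 = €266,185.44.
In-quota duty = €157,154.40 × 4% = €6,286.18. Over-quota duty = €266,185.44 × 20.5% = €54,568.02.
Line duty = €6,286.18 + €54,568.02 = €60,854.20.
Line 2 (9149.22, Pelica, 2,716 units, €359,571.24):
Base rate for 9149.22 is €6.30/unit.
9149.22 has an FTA preferential rate, but origin Pelica is not Galos; base rate stands.
Additional duty on 9149.22 from Pelica: +16% ad valorem. Applied ad valorem rate = 16%.
Duty = €359,571.24 × 16% + 2,716 × €6.30 = €74,642.20.
Total = €60,854.20 + €74,642.20 = €135,496.40.

€135,496.40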